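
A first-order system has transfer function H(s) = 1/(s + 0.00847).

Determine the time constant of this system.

For H(s) = 1/(s + 1/τ), the pole is at -1/τ = -0.00847, so τ = 1/0.00847 = 118.1 s.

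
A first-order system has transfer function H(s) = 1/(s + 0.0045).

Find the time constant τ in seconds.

For H(s) = 1/(s + 1/τ), the pole is at -1/τ = -0.0045, so τ = 1/0.0045 = 222.2 s.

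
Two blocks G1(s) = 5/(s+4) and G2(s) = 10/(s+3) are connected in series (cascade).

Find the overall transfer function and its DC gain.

Series: multiply transfer functions. G_eq = 5/(s+4) × 10/(s+3) = 50/((s+4)(s+3)). DC gain = 50/(4×3) = 4.1667.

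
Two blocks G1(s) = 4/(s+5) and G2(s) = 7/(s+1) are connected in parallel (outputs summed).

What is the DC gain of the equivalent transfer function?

Parallel: G_eq = G1 + G2. DC gain = G1(0) + G2(0) = 4/5 + 7/1 = 0.8 + 7 = 7.8.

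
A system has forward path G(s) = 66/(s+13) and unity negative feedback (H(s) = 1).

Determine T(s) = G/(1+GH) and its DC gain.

T(s) = G/(1+GH) = [66/(s+13)] / [1 + 66/(s+13)] = 66/(s+13+66) = 66/(s+79). DC gain = 66/79 = 0.8354.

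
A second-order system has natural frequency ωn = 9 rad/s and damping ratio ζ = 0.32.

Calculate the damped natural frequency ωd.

ωd = ωn√(1 - ζ²) = 9√(1 - 0.32²) = 8.53 rad/s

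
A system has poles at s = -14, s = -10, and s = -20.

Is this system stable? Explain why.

All poles are in the left half-plane. System is stable.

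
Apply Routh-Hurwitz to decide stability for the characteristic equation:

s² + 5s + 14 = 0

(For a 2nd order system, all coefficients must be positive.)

Coefficients: 1, 5, 14. All positive, so system is stable.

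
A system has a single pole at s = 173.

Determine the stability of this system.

Pole at s = 173 is in the right half-plane. Unstable.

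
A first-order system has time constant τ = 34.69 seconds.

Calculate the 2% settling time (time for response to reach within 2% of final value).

For first-order system, 2% settling time ≈ 4τ = 4 × 34.69 = 138.76 s.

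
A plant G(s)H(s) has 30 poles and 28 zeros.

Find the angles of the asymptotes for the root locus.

n - m = 30 - 28 = 2. Angles: θk = (2k + 1)·180°/2 = 90°, 270°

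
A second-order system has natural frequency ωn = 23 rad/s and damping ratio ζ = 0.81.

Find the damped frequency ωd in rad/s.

ωd = ωn√(1 - ζ²) = 23√(1 - 0.81²) = 13.49 rad/s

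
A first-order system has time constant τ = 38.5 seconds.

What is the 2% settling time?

For first-order system, 2% settling time ≈ 4τ = 4 × 38.5 = 154.0 s.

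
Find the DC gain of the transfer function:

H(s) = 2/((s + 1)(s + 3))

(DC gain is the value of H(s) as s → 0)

DC gain = H(0) = 2/(1 × 3) = 2/3 = 0.6667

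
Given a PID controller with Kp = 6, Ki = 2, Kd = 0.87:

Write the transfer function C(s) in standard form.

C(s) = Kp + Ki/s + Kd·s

Substituting values: C(s) = 6 + 2/s + 0.87s = (0.87s² + 6s + 2)/s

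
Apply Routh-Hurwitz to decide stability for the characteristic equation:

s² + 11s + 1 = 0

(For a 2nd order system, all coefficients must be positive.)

Coefficients: 1, 11, 1. All positive, so system is stable.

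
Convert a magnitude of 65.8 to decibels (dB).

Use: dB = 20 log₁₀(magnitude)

dB = 20 log₁₀(65.8) = 36.4 dB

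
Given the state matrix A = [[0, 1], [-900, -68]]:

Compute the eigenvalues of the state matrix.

det(A - λI) = λ² - (-68)λ + 900 = (λ - (-50))(λ - (-18)). Eigenvalues: -50, -18.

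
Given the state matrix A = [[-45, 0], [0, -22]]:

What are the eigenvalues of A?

For diagonal matrix, eigenvalues are diagonal entries: λ₁ = -45, λ₂ = -22.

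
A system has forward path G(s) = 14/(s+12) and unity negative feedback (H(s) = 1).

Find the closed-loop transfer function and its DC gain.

T(s) = G/(1+GH) = [14/(s+12)] / [1 + 14/(s+12)] = 14/(s+12+14) = 14/(s+26). DC gain = 14/26 = 0.5385.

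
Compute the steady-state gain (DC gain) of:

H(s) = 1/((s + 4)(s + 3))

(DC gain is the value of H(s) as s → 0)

DC gain = H(0) = 1/(4 × 3) = 1/12 = 0.0833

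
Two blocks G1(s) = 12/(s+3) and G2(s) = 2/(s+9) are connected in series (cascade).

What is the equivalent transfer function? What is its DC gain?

Series: multiply transfer functions. G_eq = 12/(s+3) × 2/(s+9) = 24/((s+3)(s+9)). DC gain = 24/(3×9) = 0.8889.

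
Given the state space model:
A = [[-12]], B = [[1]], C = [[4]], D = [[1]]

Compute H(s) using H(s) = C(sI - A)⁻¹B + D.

(sI - A)⁻¹ = 1/(s + 12). H(s) = 4×1/(s + 12) + 1 = (s + 16)/(s + 12).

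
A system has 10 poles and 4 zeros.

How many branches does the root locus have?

Root locus has n branches where n = number of poles = 10.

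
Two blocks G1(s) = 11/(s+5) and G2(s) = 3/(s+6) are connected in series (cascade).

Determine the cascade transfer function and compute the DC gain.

Series: multiply transfer functions. G_eq = 11/(s+5) × 3/(s+6) = 33/((s+5)(s+6)). DC gain = 33/(5×6) = 1.1.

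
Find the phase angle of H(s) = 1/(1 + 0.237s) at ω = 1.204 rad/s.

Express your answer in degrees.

Phase = -arctan(ωτ) = -arctan(1.204 × 0.237) = -15.9°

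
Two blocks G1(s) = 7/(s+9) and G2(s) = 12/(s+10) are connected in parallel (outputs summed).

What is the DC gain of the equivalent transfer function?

Parallel: G_eq = G1 + G2. DC gain = G1(0) + G2(0) = 7/9 + 12/10 = 0.7778 + 1.2 = 1.9778.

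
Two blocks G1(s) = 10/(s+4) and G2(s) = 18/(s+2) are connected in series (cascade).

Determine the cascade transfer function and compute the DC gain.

Series: multiply transfer functions. G_eq = 10/(s+4) × 18/(s+2) = 180/((s+4)(s+2)). DC gain = 180/(4×2) = 22.5.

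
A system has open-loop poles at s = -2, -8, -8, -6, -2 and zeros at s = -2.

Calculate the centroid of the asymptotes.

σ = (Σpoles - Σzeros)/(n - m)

σ = (Σpoles - Σzeros)/(n - m) = (-26 - (-2))/(5 - 1) = -24/4 = -6.0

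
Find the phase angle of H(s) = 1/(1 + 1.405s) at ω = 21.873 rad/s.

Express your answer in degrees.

Phase = -arctan(ωτ) = -arctan(21.873 × 1.405) = -88.1°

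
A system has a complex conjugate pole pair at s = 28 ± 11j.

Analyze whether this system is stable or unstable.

Real part of poles is 28 (> 0, right half-plane). Unstable.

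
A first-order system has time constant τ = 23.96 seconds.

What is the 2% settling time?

For first-order system, 2% settling time ≈ 4τ = 4 × 23.96 = 95.84 s.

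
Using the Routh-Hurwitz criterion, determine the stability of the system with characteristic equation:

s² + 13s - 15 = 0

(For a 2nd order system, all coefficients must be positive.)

Coefficients: 1, 13, -15. c=-15 not positive, so system is unstable.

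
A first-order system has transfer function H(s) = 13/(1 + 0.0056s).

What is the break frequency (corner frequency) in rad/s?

Corner frequency = 1/τ = 1/0.0056 = 178.571 rad/s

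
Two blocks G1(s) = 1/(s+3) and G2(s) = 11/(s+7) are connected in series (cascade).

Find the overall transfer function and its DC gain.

Series: multiply transfer functions. G_eq = 1/(s+3) × 11/(s+7) = 11/((s+3)(s+7)). DC gain = 11/(3×7) = 0.5238.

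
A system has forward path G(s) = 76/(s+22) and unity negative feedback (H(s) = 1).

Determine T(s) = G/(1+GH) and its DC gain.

T(s) = G/(1+GH) = [76/(s+22)] / [1 + 76/(s+22)] = 76/(s+22+76) = 76/(s+98). DC gain = 76/98 = 0.7755.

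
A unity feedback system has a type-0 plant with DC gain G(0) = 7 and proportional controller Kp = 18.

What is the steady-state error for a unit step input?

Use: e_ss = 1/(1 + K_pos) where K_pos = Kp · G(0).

K_pos = Kp · G(0) = 18 × 7 = 126. e_ss = 1/(1 + 126) = 0.0079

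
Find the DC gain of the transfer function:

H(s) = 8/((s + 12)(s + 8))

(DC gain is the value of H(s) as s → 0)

DC gain = H(0) = 8/(12 × 8) = 8/96 = 0.0833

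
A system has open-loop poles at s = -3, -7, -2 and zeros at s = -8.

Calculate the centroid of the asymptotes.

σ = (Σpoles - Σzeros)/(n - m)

σ = (Σpoles - Σzeros)/(n - m) = (-12 - (-8))/(3 - 1) = -4/2 = -2.0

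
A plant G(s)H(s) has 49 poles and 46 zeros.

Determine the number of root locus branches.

Root locus has n branches where n = number of poles = 49.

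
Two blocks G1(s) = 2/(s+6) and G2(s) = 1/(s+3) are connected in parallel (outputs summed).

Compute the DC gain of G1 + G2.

Parallel: G_eq = G1 + G2. DC gain = G1(0) + G2(0) = 2/6 + 1/3 = 0.3333 + 0.3333 = 0.6667.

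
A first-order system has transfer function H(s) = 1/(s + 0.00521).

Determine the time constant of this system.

For H(s) = 1/(s + 1/τ), the pole is at -1/τ = -0.00521, so τ = 1/0.00521 = 191.9 s.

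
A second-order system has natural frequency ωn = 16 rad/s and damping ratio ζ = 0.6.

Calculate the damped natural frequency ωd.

ωd = ωn√(1 - ζ²) = 16√(1 - 0.6²) = 12.8 rad/s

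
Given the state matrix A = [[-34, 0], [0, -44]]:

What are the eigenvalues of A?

For diagonal matrix, eigenvalues are diagonal entries: λ₁ = -34, λ₂ = -44.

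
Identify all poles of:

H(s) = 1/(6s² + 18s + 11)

Discriminant = 18² - 4×6×11 = 324 - 264 = 60 > 0, so two distinct real poles. Using quadratic formula: s = (-18 ± √60)/(2×6) = (-18 ± √60)/12, with √60 ≈ 7.7460. s₁ ≈ -0.8545, s₂ ≈ -2.1455. Poles: s₁ = -0.8545, s₂ = -2.1455.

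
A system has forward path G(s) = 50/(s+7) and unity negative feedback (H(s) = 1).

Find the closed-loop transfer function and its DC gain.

T(s) = G/(1+GH) = [50/(s+7)] / [1 + 50/(s+7)] = 50/(s+7+50) = 50/(s+57). DC gain = 50/57 = 0.8772.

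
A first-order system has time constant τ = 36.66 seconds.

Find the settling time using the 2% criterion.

For first-order system, 2% settling time ≈ 4τ = 4 × 36.66 = 146.64 s.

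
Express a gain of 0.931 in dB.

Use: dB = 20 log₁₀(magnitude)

dB = 20 log₁₀(0.931) = -0.6 dB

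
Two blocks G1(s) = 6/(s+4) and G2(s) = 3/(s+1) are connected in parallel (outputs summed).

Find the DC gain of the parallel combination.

Parallel: G_eq = G1 + G2. DC gain = G1(0) + G2(0) = 6/4 + 3/1 = 1.5 + 3 = 4.5.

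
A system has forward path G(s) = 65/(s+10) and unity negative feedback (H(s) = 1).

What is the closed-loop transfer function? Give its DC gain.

T(s) = G/(1+GH) = [65/(s+10)] / [1 + 65/(s+10)] = 65/(s+10+65) = 65/(s+75). DC gain = 65/75 = 0.8667.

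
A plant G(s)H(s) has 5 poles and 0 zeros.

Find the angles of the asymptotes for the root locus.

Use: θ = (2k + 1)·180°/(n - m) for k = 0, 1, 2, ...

n - m = 5 - 0 = 5. Angles: θk = (2k + 1)·180°/5 = 36°, 108°, 180°, 252°, 324°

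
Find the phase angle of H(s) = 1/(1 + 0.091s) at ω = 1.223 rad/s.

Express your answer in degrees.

Phase = -arctan(ωτ) = -arctan(1.223 × 0.091) = -6.4°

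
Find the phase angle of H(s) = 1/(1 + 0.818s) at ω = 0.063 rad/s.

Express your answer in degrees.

Phase = -arctan(ωτ) = -arctan(0.063 × 0.818) = -3.0°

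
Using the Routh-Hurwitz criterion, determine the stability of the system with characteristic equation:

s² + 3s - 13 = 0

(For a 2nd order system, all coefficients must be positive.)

Coefficients: 1, 3, -13. c=-13 not positive, so system is unstable.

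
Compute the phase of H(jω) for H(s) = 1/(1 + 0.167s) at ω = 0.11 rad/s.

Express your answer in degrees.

Phase = -arctan(ωτ) = -arctan(0.11 × 0.167) = -1.1°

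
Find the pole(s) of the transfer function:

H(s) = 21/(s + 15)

Pole is where denominator = 0: s + 15 = 0, so s = -15.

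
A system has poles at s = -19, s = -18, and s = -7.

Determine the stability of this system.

All poles are in the left half-plane. System is stable.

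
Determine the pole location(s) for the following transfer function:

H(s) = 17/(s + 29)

Pole is where denominator = 0: s + 29 = 0, so s = -29.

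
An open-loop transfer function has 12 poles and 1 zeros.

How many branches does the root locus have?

Root locus has n branches where n = number of poles = 12.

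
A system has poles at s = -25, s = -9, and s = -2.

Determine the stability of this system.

All poles are in the left half-plane. System is stable.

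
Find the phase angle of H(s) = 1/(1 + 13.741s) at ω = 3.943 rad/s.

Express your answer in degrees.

Phase = -arctan(ωτ) = -arctan(3.943 × 13.741) = -88.9°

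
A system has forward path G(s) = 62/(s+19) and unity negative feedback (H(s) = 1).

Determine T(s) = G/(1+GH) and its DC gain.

T(s) = G/(1+GH) = [62/(s+19)] / [1 + 62/(s+19)] = 62/(s+19+62) = 62/(s+81). DC gain = 62/81 = 0.7654.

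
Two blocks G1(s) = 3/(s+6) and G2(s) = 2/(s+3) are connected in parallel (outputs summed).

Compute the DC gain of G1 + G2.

Parallel: G_eq = G1 + G2. DC gain = G1(0) + G2(0) = 3/6 + 2/3 = 0.5 + 0.6667 = 1.1667.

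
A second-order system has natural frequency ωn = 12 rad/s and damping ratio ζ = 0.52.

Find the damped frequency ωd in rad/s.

ωd = ωn√(1 - ζ²) = 12√(1 - 0.52²) = 10.25 rad/s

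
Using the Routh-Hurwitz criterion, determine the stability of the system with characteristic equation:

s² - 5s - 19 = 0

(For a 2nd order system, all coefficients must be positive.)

Coefficients: 1, -5, -19. b=-5, c=-19 not positive, so system is unstable.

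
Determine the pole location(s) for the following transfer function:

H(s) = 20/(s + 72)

Pole is where denominator = 0: s + 72 = 0, so s = -72.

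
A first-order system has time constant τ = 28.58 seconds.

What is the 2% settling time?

For first-order system, 2% settling time ≈ 4τ = 4 × 28.58 = 114.32 s.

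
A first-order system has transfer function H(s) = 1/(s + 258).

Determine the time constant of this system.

For H(s) = 1/(s + 1/τ), the pole is at -1/τ = -258, so τ = 1/258 = 0.0039 s.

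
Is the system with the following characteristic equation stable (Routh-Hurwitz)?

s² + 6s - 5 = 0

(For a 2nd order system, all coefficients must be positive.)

Coefficients: 1, 6, -5. c=-5 not positive, so system is unstable.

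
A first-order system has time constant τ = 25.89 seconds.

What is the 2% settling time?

For first-order system, 2% settling time ≈ 4τ = 4 × 25.89 = 103.56 s.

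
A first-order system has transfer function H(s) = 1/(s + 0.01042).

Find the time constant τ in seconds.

For H(s) = 1/(s + 1/τ), the pole is at -1/τ = -0.01042, so τ = 1/0.01042 = 95.97 s.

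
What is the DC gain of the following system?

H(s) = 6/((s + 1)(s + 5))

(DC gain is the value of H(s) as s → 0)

DC gain = H(0) = 6/(1 × 5) = 6/5 = 1.2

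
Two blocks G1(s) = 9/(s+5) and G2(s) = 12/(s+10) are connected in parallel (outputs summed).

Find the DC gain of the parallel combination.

Parallel: G_eq = G1 + G2. DC gain = G1(0) + G2(0) = 9/5 + 12/10 = 1.8 + 1.2 = 3.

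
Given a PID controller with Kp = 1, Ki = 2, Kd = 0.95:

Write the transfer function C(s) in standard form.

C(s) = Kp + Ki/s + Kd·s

Substituting values: C(s) = 1 + 2/s + 0.95s = (0.95s² + s + 2)/s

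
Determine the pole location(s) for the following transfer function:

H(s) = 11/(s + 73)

Pole is where denominator = 0: s + 73 = 0, so s = -73.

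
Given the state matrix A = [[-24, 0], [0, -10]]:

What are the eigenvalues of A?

For diagonal matrix, eigenvalues are diagonal entries: λ₁ = -24, λ₂ = -10.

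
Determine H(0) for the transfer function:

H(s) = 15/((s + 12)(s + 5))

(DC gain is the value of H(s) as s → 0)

DC gain = H(0) = 15/(12 × 5) = 15/60 = 0.25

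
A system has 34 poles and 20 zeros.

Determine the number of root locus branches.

Root locus has n branches where n = number of poles = 34.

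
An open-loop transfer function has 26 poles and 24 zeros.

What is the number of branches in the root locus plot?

Root locus has n branches where n = number of poles = 26.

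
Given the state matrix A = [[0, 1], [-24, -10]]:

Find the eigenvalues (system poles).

det(A - λI) = λ² - (-10)λ + 24 = (λ - (-6))(λ - (-4)). Eigenvalues: -6, -4.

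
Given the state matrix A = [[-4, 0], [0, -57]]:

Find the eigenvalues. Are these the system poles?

For diagonal matrix, eigenvalues are diagonal entries: λ₁ = -4, λ₂ = -57. Eigenvalues of A = system poles.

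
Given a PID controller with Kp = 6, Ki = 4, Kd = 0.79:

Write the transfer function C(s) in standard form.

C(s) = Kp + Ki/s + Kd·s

Substituting values: C(s) = 6 + 4/s + 0.79s = (0.79s² + 6s + 4)/s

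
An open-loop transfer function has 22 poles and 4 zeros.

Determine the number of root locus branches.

Root locus has n branches where n = number of poles = 22.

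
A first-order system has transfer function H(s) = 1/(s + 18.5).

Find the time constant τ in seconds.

For H(s) = 1/(s + 1/τ), the pole is at -1/τ = -18.5, so τ = 1/18.5 = 0.0541 s.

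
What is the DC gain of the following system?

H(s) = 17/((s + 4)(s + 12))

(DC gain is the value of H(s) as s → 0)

DC gain = H(0) = 17/(4 × 12) = 17/48 = 0.3542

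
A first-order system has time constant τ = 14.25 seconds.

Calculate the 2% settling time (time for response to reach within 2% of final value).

For first-order system, 2% settling time ≈ 4τ = 4 × 14.25 = 57.0 s.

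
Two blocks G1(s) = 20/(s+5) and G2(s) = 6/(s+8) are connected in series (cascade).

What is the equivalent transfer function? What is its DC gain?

Series: multiply transfer functions. G_eq = 20/(s+5) × 6/(s+8) = 120/((s+5)(s+8)). DC gain = 120/(5×8) = 3.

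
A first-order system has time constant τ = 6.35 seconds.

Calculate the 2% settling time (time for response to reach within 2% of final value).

For first-order system, 2% settling time ≈ 4τ = 4 × 6.35 = 25.4 s.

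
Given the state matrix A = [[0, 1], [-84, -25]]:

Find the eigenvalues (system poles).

det(A - λI) = λ² - (-25)λ + 84 = (λ - (-4))(λ - (-21)). Eigenvalues: -4, -21.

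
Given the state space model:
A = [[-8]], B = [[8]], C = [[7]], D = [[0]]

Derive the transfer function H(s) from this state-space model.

(sI - A)⁻¹ = 1/(s + 8). H(s) = 7 × 8/(s + 8) + 0 = 56/(s + 8).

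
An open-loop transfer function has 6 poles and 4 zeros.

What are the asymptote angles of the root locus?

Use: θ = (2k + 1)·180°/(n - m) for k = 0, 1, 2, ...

n - m = 6 - 4 = 2. Angles: θk = (2k + 1)·180°/2 = 90°, 270°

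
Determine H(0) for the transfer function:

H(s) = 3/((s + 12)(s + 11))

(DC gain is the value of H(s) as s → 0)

DC gain = H(0) = 3/(12 × 11) = 3/132 = 0.0227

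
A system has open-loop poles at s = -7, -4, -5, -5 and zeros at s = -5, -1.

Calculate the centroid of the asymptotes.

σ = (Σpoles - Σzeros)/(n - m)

σ = (Σpoles - Σzeros)/(n - m) = (-21 - (-6))/(4 - 2) = -15/2 = -7.5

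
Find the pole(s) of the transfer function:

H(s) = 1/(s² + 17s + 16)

Discriminant = 17² - 4×1×16 = 289 - 64 = 225 > 0, so two distinct real poles. Using quadratic formula: s = (-17 ± √225)/(2×1) = (-17 ± √225)/2, with √225 = 15. s₁ = -2/2 = -1, s₂ = -32/2 = -16. Poles: s₁ = -1, s₂ = -16.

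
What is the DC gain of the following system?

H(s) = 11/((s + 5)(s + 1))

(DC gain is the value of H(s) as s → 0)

DC gain = H(0) = 11/(5 × 1) = 11/5 = 2.2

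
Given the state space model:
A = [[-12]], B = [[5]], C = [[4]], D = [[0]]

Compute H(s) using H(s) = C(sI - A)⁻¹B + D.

(sI - A)⁻¹ = 1/(s + 12). H(s) = 4 × 5/(s + 12) + 0 = 20/(s + 12).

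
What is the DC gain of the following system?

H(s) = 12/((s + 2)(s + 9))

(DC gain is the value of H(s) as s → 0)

DC gain = H(0) = 12/(2 × 9) = 12/18 = 0.6667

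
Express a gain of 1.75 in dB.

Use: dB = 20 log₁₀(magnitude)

dB = 20 log₁₀(1.75) = 4.9 dB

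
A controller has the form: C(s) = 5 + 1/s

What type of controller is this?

This is a Proportional-Integral (PI) controller.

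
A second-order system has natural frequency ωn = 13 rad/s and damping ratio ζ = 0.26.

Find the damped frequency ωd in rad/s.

ωd = ωn√(1 - ζ²) = 13√(1 - 0.26²) = 12.55 rad/s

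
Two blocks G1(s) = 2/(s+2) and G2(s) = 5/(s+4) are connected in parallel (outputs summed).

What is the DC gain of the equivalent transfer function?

Parallel: G_eq = G1 + G2. DC gain = G1(0) + G2(0) = 2/2 + 5/4 = 1 + 1.25 = 2.25.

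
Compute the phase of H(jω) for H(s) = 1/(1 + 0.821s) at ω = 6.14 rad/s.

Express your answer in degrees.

Phase = -arctan(ωτ) = -arctan(6.14 × 0.821) = -78.8°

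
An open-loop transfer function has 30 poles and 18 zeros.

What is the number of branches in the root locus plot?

Root locus has n branches where n = number of poles = 30.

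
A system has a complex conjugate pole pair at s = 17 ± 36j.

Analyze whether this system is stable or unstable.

Real part of poles is 17 (> 0, right half-plane). Unstable.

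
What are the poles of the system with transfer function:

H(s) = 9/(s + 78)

Pole is where denominator = 0: s + 78 = 0, so s = -78.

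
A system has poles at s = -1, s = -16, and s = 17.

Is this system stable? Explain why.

Pole(s) at s = 17 are not in the left half-plane. System is unstable.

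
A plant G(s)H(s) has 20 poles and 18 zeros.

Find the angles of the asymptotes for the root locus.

n - m = 20 - 18 = 2. Angles: θk = (2k + 1)·180°/2 = 90°, 270°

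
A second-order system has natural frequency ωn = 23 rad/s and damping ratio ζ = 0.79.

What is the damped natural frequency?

ωd = ωn√(1 - ζ²) = 23√(1 - 0.79²) = 14.1 rad/s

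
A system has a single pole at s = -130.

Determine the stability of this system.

Pole at s = -130 is in the left half-plane. Stable.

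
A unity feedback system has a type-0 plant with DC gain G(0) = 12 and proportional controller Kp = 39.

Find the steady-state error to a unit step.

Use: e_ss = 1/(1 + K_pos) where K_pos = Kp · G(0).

K_pos = Kp · G(0) = 39 × 12 = 468. e_ss = 1/(1 + 468) = 0.0021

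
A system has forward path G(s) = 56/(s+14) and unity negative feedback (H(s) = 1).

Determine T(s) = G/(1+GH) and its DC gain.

T(s) = G/(1+GH) = [56/(s+14)] / [1 + 56/(s+14)] = 56/(s+14+56) = 56/(s+70). DC gain = 56/70 = 0.8.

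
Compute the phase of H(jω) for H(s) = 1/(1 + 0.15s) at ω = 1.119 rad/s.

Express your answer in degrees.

Phase = -arctan(ωτ) = -arctan(1.119 × 0.15) = -9.5°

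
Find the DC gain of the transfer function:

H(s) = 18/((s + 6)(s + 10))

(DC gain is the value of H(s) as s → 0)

DC gain = H(0) = 18/(6 × 10) = 18/60 = 0.3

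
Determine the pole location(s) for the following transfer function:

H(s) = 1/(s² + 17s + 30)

Discriminant = 17² - 4×1×30 = 289 - 120 = 169 > 0, so two distinct real poles. Using quadratic formula: s = (-17 ± √169)/(2×1) = (-17 ± √169)/2, with √169 = 13. s₁ = -4/2 = -2, s₂ = -30/2 = -15. Poles: s₁ = -2, s₂ = -15.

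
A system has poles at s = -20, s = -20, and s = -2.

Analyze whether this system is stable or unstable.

All poles are in the left half-plane. System is stable.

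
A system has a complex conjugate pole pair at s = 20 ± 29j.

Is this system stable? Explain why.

Real part of poles is 20 (> 0, right half-plane). Unstable.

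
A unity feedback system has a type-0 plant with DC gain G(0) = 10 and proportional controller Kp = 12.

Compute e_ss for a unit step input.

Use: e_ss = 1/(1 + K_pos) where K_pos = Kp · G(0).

K_pos = Kp · G(0) = 12 × 10 = 120. e_ss = 1/(1 + 120) = 0.0083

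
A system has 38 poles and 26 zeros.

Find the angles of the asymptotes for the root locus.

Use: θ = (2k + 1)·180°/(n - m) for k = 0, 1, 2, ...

n - m = 38 - 26 = 12. Angles: θk = (2k + 1)·180°/12 = 15°, 45°, 75°, 105°, 135°, 165°, 195°, 225°, 255°, 285°, 315°, 345°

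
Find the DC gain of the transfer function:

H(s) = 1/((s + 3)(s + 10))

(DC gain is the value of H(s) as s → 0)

DC gain = H(0) = 1/(3 × 10) = 1/30 = 0.0333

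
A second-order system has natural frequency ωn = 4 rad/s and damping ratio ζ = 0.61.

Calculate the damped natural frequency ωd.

ωd = ωn√(1 - ζ²) = 4√(1 - 0.61²) = 3.17 rad/s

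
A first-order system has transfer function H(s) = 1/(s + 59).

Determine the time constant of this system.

For H(s) = 1/(s + 1/τ), the pole is at -1/τ = -59, so τ = 1/59 = 0.0169 s.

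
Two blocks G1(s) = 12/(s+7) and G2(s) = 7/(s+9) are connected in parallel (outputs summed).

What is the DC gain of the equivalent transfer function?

Parallel: G_eq = G1 + G2. DC gain = G1(0) + G2(0) = 12/7 + 7/9 = 1.7143 + 0.7778 = 2.4921.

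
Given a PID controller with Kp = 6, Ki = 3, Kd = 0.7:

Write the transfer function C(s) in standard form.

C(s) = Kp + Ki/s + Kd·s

Substituting values: C(s) = 6 + 3/s + 0.7s = (0.7s² + 6s + 3)/s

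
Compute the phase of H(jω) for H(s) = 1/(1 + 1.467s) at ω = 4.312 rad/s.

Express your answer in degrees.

Phase = -arctan(ωτ) = -arctan(4.312 × 1.467) = -81.0°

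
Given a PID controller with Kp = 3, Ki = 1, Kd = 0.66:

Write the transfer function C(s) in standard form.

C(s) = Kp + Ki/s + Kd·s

Substituting values: C(s) = 3 + 1/s + 0.66s = (0.66s² + 3s + 1)/s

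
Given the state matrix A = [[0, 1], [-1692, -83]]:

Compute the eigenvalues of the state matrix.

det(A - λI) = λ² - (-83)λ + 1692 = (λ - (-36))(λ - (-47)). Eigenvalues: -36, -47.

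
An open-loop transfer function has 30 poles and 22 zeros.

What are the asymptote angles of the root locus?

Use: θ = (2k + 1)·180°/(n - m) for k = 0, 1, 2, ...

n - m = 30 - 22 = 8. Angles: θk = (2k + 1)·180°/8 = 22.5°, 67.5°, 112.5°, 157.5°, 202.5°, 247.5°, 292.5°, 337.5°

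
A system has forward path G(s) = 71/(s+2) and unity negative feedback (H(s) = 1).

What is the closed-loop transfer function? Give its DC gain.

T(s) = G/(1+GH) = [71/(s+2)] / [1 + 71/(s+2)] = 71/(s+2+71) = 71/(s+73). DC gain = 71/73 = 0.9726.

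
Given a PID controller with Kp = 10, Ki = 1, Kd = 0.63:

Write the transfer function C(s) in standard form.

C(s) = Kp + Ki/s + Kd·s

Substituting values: C(s) = 10 + 1/s + 0.63s = (0.63s² + 10s + 1)/s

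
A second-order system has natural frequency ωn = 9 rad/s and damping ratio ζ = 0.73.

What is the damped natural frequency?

ωd = ωn√(1 - ζ²) = 9√(1 - 0.73²) = 6.15 rad/s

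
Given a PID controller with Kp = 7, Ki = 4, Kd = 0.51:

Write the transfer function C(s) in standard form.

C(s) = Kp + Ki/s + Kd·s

Substituting values: C(s) = 7 + 4/s + 0.51s = (0.51s² + 7s + 4)/s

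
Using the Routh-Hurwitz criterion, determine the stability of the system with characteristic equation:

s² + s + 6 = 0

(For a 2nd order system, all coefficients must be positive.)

Coefficients: 1, 1, 6. All positive, so system is stable.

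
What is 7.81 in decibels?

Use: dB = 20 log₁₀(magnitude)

dB = 20 log₁₀(7.81) = 17.9 dB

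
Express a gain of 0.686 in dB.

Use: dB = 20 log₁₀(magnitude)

dB = 20 log₁₀(0.686) = -3.3 dB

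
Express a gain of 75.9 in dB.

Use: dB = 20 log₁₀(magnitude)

dB = 20 log₁₀(75.9) = 37.6 dB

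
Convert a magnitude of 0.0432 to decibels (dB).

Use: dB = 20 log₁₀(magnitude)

dB = 20 log₁₀(0.0432) = -27.3 dB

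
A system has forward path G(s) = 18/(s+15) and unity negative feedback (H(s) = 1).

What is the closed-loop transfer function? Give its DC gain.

T(s) = G/(1+GH) = [18/(s+15)] / [1 + 18/(s+15)] = 18/(s+15+18) = 18/(s+33). DC gain = 18/33 = 0.5455.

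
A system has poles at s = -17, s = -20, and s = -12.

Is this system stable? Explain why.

All poles are in the left half-plane. System is stable.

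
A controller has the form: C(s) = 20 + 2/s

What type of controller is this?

This is a Proportional-Integral (PI) controller.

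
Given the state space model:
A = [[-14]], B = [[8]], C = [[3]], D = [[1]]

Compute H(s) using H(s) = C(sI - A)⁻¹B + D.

(sI - A)⁻¹ = 1/(s + 14). H(s) = 3×8/(s + 14) + 1 = (s + 38)/(s + 14).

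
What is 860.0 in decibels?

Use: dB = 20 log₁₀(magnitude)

dB = 20 log₁₀(860.0) = 58.7 dB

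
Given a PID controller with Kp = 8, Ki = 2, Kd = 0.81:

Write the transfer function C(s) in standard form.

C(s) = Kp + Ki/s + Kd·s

Substituting values: C(s) = 8 + 2/s + 0.81s = (0.81s² + 8s + 2)/s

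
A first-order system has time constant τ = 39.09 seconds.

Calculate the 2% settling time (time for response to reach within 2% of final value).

For first-order system, 2% settling time ≈ 4τ = 4 × 39.09 = 156.36 s.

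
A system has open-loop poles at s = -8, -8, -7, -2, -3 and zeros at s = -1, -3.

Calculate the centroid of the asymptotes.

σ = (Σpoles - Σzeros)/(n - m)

σ = (Σpoles - Σzeros)/(n - m) = (-28 - (-4))/(5 - 2) = -24/3 = -8.0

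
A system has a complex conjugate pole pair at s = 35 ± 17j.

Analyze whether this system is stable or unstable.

Real part of poles is 35 (> 0, right half-plane). Unstable.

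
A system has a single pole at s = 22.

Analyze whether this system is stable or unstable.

Pole at s = 22 is in the right half-plane. Unstable.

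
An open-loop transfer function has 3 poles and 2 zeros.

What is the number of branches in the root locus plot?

Root locus has n branches where n = number of poles = 3.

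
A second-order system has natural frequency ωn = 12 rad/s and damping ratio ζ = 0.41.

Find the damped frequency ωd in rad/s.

ωd = ωn√(1 - ζ²) = 12√(1 - 0.41²) = 10.95 rad/s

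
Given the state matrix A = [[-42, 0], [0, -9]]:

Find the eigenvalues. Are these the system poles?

For diagonal matrix, eigenvalues are diagonal entries: λ₁ = -42, λ₂ = -9. Eigenvalues of A = system poles.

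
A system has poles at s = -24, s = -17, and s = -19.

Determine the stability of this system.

All poles are in the left half-plane. System is stable.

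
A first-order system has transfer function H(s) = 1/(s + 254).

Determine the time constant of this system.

For H(s) = 1/(s + 1/τ), the pole is at -1/τ = -254, so τ = 1/254 = 0.0039 s.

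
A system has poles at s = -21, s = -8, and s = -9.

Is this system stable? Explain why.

All poles are in the left half-plane. System is stable.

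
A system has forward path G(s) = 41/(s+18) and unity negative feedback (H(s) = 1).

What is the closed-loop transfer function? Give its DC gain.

T(s) = G/(1+GH) = [41/(s+18)] / [1 + 41/(s+18)] = 41/(s+18+41) = 41/(s+59). DC gain = 41/59 = 0.6949.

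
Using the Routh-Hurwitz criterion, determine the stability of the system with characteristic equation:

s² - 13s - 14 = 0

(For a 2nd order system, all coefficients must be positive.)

Coefficients: 1, -13, -14. b=-13, c=-14 not positive, so system is unstable.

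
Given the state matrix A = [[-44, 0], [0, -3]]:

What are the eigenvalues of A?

For diagonal matrix, eigenvalues are diagonal entries: λ₁ = -44, λ₂ = -3.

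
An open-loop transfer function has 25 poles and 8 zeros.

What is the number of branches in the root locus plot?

Root locus has n branches where n = number of poles = 25.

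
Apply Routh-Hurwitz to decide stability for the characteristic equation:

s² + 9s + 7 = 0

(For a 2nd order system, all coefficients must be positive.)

Coefficients: 1, 9, 7. All positive, so system is stable.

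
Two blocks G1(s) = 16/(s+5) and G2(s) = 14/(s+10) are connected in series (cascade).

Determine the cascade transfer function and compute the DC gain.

Series: multiply transfer functions. G_eq = 16/(s+5) × 14/(s+10) = 224/((s+5)(s+10)). DC gain = 224/(5×10) = 4.48.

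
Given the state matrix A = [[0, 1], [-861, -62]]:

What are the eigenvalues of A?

det(A - λI) = λ² - (-62)λ + 861 = (λ - (-41))(λ - (-21)). Eigenvalues: -41, -21.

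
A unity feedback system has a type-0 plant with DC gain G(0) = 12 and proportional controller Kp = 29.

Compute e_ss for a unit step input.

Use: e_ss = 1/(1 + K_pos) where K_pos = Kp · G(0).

K_pos = Kp · G(0) = 29 × 12 = 348. e_ss = 1/(1 + 348) = 0.0029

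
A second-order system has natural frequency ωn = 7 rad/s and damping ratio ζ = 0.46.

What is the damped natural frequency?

ωd = ωn√(1 - ζ²) = 7√(1 - 0.46²) = 6.22 rad/s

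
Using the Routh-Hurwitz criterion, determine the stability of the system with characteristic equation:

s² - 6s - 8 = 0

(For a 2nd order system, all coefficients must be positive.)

Coefficients: 1, -6, -8. b=-6, c=-8 not positive, so system is unstable.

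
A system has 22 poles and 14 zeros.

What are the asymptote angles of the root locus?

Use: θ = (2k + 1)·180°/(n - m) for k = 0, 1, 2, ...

n - m = 22 - 14 = 8. Angles: θk = (2k + 1)·180°/8 = 22.5°, 67.5°, 112.5°, 157.5°, 202.5°, 247.5°, 292.5°, 337.5°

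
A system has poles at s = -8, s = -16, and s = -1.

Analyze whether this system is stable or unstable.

All poles are in the left half-plane. System is stable.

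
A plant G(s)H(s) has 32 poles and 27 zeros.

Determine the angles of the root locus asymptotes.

n - m = 32 - 27 = 5. Angles: θk = (2k + 1)·180°/5 = 36°, 108°, 180°, 252°, 324°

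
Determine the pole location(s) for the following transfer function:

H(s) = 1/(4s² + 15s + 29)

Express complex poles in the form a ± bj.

Discriminant = 15² - 4×4×29 = 225 - 464 = -239 < 0, so the poles are a complex conjugate pair s = (-15 ± j√239)/(2×4). Real part = -15/(2×4) = -15/8 = -1.875; imaginary part = ±√239/(2×4) ≈ 1.9325. Poles: s = -1.875 ± 1.9325j.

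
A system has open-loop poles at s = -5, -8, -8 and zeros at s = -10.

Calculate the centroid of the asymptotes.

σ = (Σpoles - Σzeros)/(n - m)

σ = (Σpoles - Σzeros)/(n - m) = (-21 - (-10))/(3 - 1) = -11/2 = -5.5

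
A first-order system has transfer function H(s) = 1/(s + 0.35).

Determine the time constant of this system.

For H(s) = 1/(s + 1/τ), the pole is at -1/τ = -0.35, so τ = 1/0.35 = 2.8571 s.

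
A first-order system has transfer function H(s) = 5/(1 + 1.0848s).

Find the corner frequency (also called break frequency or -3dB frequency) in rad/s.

Corner frequency = 1/τ = 1/1.0848 = 0.922 rad/s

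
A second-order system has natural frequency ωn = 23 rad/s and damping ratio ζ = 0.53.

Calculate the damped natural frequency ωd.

ωd = ωn√(1 - ζ²) = 23√(1 - 0.53²) = 19.5 rad/s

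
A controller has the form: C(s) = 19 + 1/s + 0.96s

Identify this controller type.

This is a Proportional-Integral-Derivative (PID) controller.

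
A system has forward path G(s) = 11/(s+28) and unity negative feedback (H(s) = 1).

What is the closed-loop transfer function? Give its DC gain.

T(s) = G/(1+GH) = [11/(s+28)] / [1 + 11/(s+28)] = 11/(s+28+11) = 11/(s+39). DC gain = 11/39 = 0.2821.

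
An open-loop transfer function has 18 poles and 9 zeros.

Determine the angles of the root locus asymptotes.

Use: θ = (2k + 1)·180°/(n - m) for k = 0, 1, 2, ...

n - m = 18 - 9 = 9. Angles: θk = (2k + 1)·180°/9 = 20°, 60°, 100°, 140°, 180°, 220°, 260°, 300°, 340°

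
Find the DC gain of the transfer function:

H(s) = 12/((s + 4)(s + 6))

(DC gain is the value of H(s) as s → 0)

DC gain = H(0) = 12/(4 × 6) = 12/24 = 0.5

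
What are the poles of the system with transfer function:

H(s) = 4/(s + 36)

Pole is where denominator = 0: s + 36 = 0, so s = -36.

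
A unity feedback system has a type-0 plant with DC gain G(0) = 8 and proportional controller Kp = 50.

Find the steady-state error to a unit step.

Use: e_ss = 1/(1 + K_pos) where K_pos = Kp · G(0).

K_pos = Kp · G(0) = 50 × 8 = 400. e_ss = 1/(1 + 400) = 0.0025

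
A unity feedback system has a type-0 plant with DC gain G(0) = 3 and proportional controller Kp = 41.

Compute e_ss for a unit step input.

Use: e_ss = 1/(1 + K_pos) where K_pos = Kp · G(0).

K_pos = Kp · G(0) = 41 × 3 = 123. e_ss = 1/(1 + 123) = 0.0081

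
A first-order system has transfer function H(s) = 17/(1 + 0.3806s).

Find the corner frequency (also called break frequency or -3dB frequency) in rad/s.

Corner frequency = 1/τ = 1/0.3806 = 2.627 rad/s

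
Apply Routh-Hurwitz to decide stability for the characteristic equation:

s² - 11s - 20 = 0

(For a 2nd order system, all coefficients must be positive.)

Coefficients: 1, -11, -20. b=-11, c=-20 not positive, so system is unstable.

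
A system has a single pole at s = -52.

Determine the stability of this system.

Pole at s = -52 is in the left half-plane. Stable.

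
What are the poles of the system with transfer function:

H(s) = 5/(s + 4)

Pole is where denominator = 0: s + 4 = 0, so s = -4.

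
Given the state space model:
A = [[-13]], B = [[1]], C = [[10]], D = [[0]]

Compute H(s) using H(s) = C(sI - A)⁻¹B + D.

(sI - A)⁻¹ = 1/(s + 13). H(s) = 10 × 1/(s + 13) + 0 = 10/(s + 13).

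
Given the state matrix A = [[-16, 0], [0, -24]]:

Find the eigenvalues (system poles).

For diagonal matrix, eigenvalues are diagonal entries: λ₁ = -16, λ₂ = -24.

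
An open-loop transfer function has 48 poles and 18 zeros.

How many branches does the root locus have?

Root locus has n branches where n = number of poles = 48.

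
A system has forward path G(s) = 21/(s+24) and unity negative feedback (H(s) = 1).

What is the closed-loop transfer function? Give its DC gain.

T(s) = G/(1+GH) = [21/(s+24)] / [1 + 21/(s+24)] = 21/(s+24+21) = 21/(s+45). DC gain = 21/45 = 0.4667.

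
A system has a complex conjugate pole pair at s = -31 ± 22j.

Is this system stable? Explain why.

Real part of poles is -31 (< 0, left half-plane). Stable.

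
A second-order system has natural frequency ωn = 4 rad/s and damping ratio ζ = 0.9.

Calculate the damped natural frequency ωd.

ωd = ωn√(1 - ζ²) = 4√(1 - 0.9²) = 1.74 rad/s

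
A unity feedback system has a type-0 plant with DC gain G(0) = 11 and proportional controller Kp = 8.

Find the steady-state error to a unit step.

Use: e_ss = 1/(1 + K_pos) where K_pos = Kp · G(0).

K_pos = Kp · G(0) = 8 × 11 = 88. e_ss = 1/(1 + 88) = 0.0112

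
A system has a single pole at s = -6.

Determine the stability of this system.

Pole at s = -6 is in the left half-plane. Stable.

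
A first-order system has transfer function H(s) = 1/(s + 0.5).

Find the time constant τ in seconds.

For H(s) = 1/(s + 1/τ), the pole is at -1/τ = -0.5, so τ = 1/0.5 = 2 s.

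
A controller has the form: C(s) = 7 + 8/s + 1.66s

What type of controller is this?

This is a Proportional-Integral-Derivative (PID) controller.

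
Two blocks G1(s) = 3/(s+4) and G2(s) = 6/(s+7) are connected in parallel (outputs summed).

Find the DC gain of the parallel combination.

Parallel: G_eq = G1 + G2. DC gain = G1(0) + G2(0) = 3/4 + 6/7 = 0.75 + 0.8571 = 1.6071.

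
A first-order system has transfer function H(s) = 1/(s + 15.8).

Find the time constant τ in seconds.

For H(s) = 1/(s + 1/τ), the pole is at -1/τ = -15.8, so τ = 1/15.8 = 0.0633 s.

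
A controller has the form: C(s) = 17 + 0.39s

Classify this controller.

This is a Proportional-Derivative (PD) controller.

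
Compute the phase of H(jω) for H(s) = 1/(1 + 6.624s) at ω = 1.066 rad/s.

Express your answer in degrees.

Phase = -arctan(ωτ) = -arctan(1.066 × 6.624) = -81.9°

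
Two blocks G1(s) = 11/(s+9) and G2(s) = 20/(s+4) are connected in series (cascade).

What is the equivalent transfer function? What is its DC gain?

Series: multiply transfer functions. G_eq = 11/(s+9) × 20/(s+4) = 220/((s+9)(s+4)). DC gain = 220/(9×4) = 6.1111.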